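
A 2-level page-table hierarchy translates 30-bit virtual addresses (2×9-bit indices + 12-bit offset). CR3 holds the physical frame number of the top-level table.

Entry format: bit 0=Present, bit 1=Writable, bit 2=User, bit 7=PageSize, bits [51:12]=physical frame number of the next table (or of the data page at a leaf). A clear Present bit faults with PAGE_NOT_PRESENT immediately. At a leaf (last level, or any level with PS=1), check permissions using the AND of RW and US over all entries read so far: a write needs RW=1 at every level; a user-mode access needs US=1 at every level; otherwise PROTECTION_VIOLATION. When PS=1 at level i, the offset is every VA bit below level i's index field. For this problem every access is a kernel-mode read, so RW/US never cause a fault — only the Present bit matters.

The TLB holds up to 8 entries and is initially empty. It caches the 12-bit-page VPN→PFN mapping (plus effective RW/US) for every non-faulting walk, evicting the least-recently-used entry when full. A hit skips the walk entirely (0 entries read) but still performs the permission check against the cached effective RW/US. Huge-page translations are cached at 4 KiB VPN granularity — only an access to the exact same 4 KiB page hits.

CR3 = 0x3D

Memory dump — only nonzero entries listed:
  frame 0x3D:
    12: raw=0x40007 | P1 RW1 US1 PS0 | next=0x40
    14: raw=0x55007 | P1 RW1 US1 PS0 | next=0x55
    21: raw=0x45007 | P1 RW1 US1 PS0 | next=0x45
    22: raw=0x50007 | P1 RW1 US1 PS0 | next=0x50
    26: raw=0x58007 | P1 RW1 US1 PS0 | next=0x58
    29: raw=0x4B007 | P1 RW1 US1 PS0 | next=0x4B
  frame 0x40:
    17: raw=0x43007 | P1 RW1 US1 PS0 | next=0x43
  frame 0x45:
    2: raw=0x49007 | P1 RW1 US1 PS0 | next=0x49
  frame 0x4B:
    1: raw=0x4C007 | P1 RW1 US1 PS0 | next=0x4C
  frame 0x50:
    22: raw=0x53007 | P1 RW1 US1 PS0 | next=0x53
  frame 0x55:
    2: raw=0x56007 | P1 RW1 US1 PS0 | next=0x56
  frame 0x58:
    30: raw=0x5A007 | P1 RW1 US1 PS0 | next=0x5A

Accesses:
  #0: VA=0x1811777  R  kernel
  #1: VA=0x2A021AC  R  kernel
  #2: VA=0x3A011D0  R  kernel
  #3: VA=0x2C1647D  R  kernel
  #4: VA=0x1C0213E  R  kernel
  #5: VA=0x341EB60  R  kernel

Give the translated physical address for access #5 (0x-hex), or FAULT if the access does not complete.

Trace:
#0 VA=0x1811777 (r,kernel):
  [0] read 0x3D idx=12: raw=0x40007 flags P=1 W=1 U=1 S=0
  [1] read 0x40 idx=17: raw=0x43007 flags P=1 W=1 U=1 S=0
  ⇒ phys 0x43777  [2 reads]
#1 VA=0x2A021AC (r,kernel):
  [0] read 0x3D idx=21: raw=0x45007 flags P=1 W=1 U=1 S=0
  [1] read 0x45 idx=2: raw=0x49007 flags P=1 W=1 U=1 S=0
  ⇒ phys 0x491AC  [2 reads]
#2 VA=0x3A011D0 (r,kernel):
  [0] read 0x3D idx=29: raw=0x4B007 flags P=1 W=1 U=1 S=0
  [1] read 0x4B idx=1: raw=0x4C007 flags P=1 W=1 U=1 S=0
  ⇒ phys 0x4C1D0  [2 reads]
#3 VA=0x2C1647D (r,kernel):
  [0] read 0x3D idx=22: raw=0x50007 flags P=1 W=1 U=1 S=0
  [1] read 0x50 idx=22: raw=0x53007 flags P=1 W=1 U=1 S=0
  ⇒ phys 0x5347D  [2 reads]
#4 VA=0x1C0213E (r,kernel):
  [0] read 0x3D idx=14: raw=0x55007 flags P=1 W=1 U=1 S=0
  [1] read 0x55 idx=2: raw=0x56007 flags P=1 W=1 U=1 S=0
  ⇒ phys 0x5613E  [2 reads]
#5 VA=0x341EB60 (r,kernel):
  [0] read 0x3D idx=26: raw=0x58007 flags P=1 W=1 U=1 S=0
  [1] read 0x58 idx=30: raw=0x5A007 flags P=1 W=1 U=1 S=0
  ⇒ phys 0x5AB60  [2 reads]

Access #5 PA: 0x5AB60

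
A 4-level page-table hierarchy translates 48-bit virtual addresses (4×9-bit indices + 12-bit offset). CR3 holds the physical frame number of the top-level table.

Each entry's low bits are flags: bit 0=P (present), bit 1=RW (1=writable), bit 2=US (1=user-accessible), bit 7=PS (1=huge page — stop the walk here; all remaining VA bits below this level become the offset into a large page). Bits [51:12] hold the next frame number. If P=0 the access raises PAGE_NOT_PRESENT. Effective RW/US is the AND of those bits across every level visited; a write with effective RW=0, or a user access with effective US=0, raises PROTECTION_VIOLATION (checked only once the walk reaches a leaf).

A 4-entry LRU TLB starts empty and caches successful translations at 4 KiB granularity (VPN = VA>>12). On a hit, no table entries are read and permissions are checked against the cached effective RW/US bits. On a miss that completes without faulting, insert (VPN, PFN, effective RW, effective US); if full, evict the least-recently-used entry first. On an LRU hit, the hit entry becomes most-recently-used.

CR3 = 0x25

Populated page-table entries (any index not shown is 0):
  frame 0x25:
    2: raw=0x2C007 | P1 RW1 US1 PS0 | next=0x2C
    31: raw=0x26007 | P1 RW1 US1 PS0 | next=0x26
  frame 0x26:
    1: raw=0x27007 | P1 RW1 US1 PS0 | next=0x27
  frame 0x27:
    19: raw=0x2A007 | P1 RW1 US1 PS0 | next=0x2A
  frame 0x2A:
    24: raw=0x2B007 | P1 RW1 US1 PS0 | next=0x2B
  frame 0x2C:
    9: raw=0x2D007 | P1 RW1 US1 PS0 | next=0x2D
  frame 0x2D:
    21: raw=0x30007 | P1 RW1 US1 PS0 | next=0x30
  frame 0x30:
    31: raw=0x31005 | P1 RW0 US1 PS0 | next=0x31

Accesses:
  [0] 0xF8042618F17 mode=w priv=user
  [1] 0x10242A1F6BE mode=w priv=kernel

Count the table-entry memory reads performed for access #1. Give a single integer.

Trace:
#0 VA=0xF8042618F17 (w,user):
  lvl0: tbl 0x25, slot 31 ⇒ 0x26007 (P1/RW1/US1/PS0)
  lvl1: tbl 0x26, slot 1 ⇒ 0x27007 (P1/RW1/US1/PS0)
  lvl2: tbl 0x27, slot 19 ⇒ 0x2A007 (P1/RW1/US1/PS0)
  lvl3: tbl 0x2A, slot 24 ⇒ 0x2B007 (P1/RW1/US1/PS0)
  ⇒ phys 0x2BF17  [4 reads]
#1 VA=0x10242A1F6BE (w,kernel):
  lvl0: tbl 0x25, slot 2 ⇒ 0x2C007 (P1/RW1/US1/PS0)
  lvl1: tbl 0x2C, slot 9 ⇒ 0x2D007 (P1/RW1/US1/PS0)
  lvl2: tbl 0x2D, slot 21 ⇒ 0x30007 (P1/RW1/US1/PS0)
  lvl3: tbl 0x30, slot 31 ⇒ 0x31005 (P1/RW0/US1/PS0)
  ⇒ fault: PROTECTION_VIOLATION  — 4 lookups

Entries read for #1: 4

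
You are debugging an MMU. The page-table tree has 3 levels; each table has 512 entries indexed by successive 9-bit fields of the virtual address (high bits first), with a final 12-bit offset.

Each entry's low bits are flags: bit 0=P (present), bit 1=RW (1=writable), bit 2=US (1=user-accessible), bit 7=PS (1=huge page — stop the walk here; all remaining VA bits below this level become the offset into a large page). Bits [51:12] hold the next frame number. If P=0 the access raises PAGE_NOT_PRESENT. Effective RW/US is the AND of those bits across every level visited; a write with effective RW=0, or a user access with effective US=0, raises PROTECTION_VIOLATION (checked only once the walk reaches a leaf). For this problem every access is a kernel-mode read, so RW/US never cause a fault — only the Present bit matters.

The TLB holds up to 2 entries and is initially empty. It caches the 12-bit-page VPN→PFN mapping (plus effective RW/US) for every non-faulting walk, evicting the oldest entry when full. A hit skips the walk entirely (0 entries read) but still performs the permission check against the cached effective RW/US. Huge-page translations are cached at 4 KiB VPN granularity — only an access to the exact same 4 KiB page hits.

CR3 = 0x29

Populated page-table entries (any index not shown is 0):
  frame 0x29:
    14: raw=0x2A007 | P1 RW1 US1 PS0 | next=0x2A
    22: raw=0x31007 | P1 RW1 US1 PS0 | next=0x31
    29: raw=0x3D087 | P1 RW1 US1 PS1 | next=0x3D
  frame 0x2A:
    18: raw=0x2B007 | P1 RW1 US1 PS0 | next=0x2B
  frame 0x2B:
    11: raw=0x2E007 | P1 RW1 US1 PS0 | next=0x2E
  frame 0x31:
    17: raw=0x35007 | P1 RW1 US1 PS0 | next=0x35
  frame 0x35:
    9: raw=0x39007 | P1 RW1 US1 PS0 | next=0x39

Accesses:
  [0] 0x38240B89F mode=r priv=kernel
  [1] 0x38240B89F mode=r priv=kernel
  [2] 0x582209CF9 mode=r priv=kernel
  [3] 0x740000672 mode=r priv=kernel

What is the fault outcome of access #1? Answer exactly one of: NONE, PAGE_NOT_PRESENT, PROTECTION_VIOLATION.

Per-access translation:
#0 VA=0x38240B89F (r,kernel):
  lvl0: tbl 0x29, slot 14 ⇒ 0x2A007 (P1/RW1/US1/PS0)
  lvl1: tbl 0x2A, slot 18 ⇒ 0x2B007 (P1/RW1/US1/PS0)
  lvl2: tbl 0x2B, slot 11 ⇒ 0x2E007 (P1/RW1/US1/PS0)
  ⇒ phys 0x2E89F  [3 reads]
#1 VA=0x38240B89F (r,kernel):
  TLB hit vpn=0x38240B → PA=0x2E89F
#2 VA=0x582209CF9 (r,kernel):
  lvl0: tbl 0x29, slot 22 ⇒ 0x31007 (P1/RW1/US1/PS0)
  lvl1: tbl 0x31, slot 17 ⇒ 0x35007 (P1/RW1/US1/PS0)
  lvl2: tbl 0x35, slot 9 ⇒ 0x39007 (P1/RW1/US1/PS0)
  ⇒ phys 0x39CF9  [3 reads]
#3 VA=0x740000672 (r,kernel):
  lvl0: tbl 0x29, slot 29 ⇒ 0x3D087 (P1/RW1/US1/PS1)
  ⇒ phys 0x3D672 (huge @L0)  [1 reads]

Access #1 fault: NONE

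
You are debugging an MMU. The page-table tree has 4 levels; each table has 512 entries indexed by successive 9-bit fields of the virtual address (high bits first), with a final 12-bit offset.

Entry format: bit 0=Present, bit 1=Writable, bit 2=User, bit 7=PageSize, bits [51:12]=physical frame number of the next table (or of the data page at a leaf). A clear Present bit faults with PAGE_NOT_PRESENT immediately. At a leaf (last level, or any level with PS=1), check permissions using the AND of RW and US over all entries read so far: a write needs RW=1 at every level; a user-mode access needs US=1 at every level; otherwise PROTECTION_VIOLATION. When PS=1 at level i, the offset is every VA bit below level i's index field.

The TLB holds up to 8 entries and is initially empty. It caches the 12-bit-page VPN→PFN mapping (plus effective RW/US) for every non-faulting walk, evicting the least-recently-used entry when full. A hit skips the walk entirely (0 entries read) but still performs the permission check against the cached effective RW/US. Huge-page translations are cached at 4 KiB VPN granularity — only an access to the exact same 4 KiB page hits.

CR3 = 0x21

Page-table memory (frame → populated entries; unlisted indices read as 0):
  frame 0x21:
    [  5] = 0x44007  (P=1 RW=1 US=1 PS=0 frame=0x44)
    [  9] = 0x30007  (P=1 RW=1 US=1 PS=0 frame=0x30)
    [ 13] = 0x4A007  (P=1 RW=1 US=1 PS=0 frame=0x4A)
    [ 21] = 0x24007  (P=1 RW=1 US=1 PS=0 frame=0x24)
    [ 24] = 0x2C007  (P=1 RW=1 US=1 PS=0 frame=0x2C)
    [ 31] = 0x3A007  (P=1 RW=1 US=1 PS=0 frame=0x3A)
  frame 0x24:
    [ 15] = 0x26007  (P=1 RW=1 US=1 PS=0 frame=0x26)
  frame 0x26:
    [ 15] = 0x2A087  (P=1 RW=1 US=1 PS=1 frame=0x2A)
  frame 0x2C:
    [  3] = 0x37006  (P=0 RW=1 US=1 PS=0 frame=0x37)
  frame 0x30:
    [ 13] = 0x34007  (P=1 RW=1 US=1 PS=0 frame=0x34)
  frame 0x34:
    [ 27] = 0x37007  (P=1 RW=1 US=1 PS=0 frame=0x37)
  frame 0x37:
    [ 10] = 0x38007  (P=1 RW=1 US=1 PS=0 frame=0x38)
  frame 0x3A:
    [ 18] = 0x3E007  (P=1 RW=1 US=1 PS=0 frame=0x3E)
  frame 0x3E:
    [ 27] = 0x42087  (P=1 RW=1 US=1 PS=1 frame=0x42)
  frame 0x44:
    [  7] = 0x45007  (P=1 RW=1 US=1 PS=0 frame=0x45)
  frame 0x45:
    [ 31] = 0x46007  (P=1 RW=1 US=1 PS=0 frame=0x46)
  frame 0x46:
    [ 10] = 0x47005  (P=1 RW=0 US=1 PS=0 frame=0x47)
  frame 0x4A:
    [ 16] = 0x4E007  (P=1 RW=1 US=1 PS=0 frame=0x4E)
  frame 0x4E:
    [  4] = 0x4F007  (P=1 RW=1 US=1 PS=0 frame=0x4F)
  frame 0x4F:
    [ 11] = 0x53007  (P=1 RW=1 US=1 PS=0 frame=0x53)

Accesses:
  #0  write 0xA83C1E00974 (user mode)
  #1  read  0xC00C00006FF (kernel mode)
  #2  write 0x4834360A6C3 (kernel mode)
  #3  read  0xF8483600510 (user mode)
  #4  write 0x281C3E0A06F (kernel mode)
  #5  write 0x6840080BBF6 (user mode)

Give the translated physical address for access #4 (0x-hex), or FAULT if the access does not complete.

Per-access translation:
#0 VA=0xA83C1E00974 (w,user):
  [0] read 0x21 idx=21: raw=0x24007 flags P=1 W=1 U=1 S=0
  [1] read 0x24 idx=15: raw=0x26007 flags P=1 W=1 U=1 S=0
  [2] read 0x26 idx=15: raw=0x2A087 flags P=1 W=1 U=1 S=1
  → PA=0x2A974 (huge @L2)  (3 entries read)
#1 VA=0xC00C00006FF (r,kernel):
  [0] read 0x21 idx=24: raw=0x2C007 flags P=1 W=1 U=1 S=0
  [1] read 0x2C idx=3: raw=0x37006 flags P=0 W=1 U=1 S=0
  ⇒ fault: PAGE_NOT_PRESENT  — 2 lookups
#2 VA=0x4834360A6C3 (w,kernel):
  [0] read 0x21 idx=9: raw=0x30007 flags P=1 W=1 U=1 S=0
  [1] read 0x30 idx=13: raw=0x34007 flags P=1 W=1 U=1 S=0
  [2] read 0x34 idx=27: raw=0x37007 flags P=1 W=1 U=1 S=0
  [3] read 0x37 idx=10: raw=0x38007 flags P=1 W=1 U=1 S=0
  → PA=0x386C3  (4 entries read)
#3 VA=0xF8483600510 (r,user):
  [0] read 0x21 idx=31: raw=0x3A007 flags P=1 W=1 U=1 S=0
  [1] read 0x3A idx=18: raw=0x3E007 flags P=1 W=1 U=1 S=0
  [2] read 0x3E idx=27: raw=0x42087 flags P=1 W=1 U=1 S=1
  → PA=0x42510 (huge @L2)  (3 entries read)
#4 VA=0x281C3E0A06F (w,kernel):
  [0] read 0x21 idx=5: raw=0x44007 flags P=1 W=1 U=1 S=0
  [1] read 0x44 idx=7: raw=0x45007 flags P=1 W=1 U=1 S=0
  [2] read 0x45 idx=31: raw=0x46007 flags P=1 W=1 U=1 S=0
  [3] read 0x46 idx=10: raw=0x47005 flags P=1 W=0 U=1 S=0
  ⇒ fault: PROTECTION_VIOLATION  — 4 lookups
#5 VA=0x6840080BBF6 (w,user):
  [0] read 0x21 idx=13: raw=0x4A007 flags P=1 W=1 U=1 S=0
  [1] read 0x4A idx=16: raw=0x4E007 flags P=1 W=1 U=1 S=0
  [2] read 0x4E idx=4: raw=0x4F007 flags P=1 W=1 U=1 S=0
  [3] read 0x4F idx=11: raw=0x53007 flags P=1 W=1 U=1 S=0
  → PA=0x53BF6  (4 entries read)

Access #4 PA: FAULT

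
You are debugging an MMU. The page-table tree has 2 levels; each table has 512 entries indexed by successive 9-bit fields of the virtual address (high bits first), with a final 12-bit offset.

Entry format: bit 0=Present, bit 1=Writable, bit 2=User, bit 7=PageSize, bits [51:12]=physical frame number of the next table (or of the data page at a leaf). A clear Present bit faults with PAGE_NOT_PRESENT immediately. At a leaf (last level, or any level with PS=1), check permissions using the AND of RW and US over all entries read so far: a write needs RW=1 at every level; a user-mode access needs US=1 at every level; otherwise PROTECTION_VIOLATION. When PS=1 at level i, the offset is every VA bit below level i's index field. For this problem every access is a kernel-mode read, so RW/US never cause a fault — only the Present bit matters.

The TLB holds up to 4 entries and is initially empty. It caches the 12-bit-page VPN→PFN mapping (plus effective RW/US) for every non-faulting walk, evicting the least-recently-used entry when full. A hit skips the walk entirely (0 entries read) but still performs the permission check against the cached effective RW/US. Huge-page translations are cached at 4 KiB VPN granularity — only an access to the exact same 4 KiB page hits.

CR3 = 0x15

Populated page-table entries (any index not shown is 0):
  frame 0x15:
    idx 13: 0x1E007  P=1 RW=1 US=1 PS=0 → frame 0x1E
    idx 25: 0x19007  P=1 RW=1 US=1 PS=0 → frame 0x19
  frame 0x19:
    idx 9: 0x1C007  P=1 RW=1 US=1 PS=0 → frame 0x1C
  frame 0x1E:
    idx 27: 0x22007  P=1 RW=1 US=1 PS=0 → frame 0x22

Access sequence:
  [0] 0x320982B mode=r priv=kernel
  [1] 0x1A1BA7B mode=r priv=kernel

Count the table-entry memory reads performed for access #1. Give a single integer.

Per-access translation:
#0 VA=0x320982B (r,kernel):
  [0] read 0x15 idx=25: raw=0x19007 flags P=1 W=1 U=1 S=0
  [1] read 0x19 idx=9: raw=0x1C007 flags P=1 W=1 U=1 S=0
  → PA=0x1C82B  (2 entries read)
#1 VA=0x1A1BA7B (r,kernel):
  [0] read 0x15 idx=13: raw=0x1E007 flags P=1 W=1 U=1 S=0
  [1] read 0x1E idx=27: raw=0x22007 flags P=1 W=1 U=1 S=0
  → PA=0x22A7B  (2 entries read)

Entries read for #1: 2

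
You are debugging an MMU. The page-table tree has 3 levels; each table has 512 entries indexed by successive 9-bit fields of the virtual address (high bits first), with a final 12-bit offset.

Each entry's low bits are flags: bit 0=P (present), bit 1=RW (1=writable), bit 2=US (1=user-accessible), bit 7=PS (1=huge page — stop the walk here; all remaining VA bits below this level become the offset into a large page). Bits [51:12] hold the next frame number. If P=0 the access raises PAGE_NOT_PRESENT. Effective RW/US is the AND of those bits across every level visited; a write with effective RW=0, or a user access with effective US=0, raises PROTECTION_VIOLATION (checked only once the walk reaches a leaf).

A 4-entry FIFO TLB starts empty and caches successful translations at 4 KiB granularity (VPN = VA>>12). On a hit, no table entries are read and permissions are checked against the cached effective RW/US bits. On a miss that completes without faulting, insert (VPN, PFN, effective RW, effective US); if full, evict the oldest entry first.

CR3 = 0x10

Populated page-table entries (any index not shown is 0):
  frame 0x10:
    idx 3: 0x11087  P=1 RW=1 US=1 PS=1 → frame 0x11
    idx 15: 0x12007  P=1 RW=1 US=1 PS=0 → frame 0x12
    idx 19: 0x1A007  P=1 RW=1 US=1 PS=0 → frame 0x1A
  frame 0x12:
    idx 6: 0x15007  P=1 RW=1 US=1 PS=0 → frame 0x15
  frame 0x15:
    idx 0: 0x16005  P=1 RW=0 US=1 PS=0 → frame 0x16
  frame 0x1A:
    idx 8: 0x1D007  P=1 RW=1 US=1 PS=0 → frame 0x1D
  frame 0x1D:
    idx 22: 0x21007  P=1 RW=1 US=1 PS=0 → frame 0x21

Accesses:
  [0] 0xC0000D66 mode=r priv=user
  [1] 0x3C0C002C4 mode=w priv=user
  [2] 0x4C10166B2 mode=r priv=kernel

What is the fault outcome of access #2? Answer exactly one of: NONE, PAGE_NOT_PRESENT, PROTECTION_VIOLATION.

Trace:
#0 VA=0xC0000D66 (r,user):
  lvl0: tbl 0x10, slot 3 ⇒ 0x11087 (P1/RW1/US1/PS1)
  ⇒ phys 0x11D66 (huge @L0)  [1 reads]
#1 VA=0x3C0C002C4 (w,user):
  lvl0: tbl 0x10, slot 15 ⇒ 0x12007 (P1/RW1/US1/PS0)
  lvl1: tbl 0x12, slot 6 ⇒ 0x15007 (P1/RW1/US1/PS0)
  lvl2: tbl 0x15, slot 0 ⇒ 0x16005 (P1/RW0/US1/PS0)
  ✗ PROTECTION_VIOLATION  [3 reads]
#2 VA=0x4C10166B2 (r,kernel):
  lvl0: tbl 0x10, slot 19 ⇒ 0x1A007 (P1/RW1/US1/PS0)
  lvl1: tbl 0x1A, slot 8 ⇒ 0x1D007 (P1/RW1/US1/PS0)
  lvl2: tbl 0x1D, slot 22 ⇒ 0x21007 (P1/RW1/US1/PS0)
  ⇒ phys 0x216B2  [3 reads]

Access #2 fault: NONE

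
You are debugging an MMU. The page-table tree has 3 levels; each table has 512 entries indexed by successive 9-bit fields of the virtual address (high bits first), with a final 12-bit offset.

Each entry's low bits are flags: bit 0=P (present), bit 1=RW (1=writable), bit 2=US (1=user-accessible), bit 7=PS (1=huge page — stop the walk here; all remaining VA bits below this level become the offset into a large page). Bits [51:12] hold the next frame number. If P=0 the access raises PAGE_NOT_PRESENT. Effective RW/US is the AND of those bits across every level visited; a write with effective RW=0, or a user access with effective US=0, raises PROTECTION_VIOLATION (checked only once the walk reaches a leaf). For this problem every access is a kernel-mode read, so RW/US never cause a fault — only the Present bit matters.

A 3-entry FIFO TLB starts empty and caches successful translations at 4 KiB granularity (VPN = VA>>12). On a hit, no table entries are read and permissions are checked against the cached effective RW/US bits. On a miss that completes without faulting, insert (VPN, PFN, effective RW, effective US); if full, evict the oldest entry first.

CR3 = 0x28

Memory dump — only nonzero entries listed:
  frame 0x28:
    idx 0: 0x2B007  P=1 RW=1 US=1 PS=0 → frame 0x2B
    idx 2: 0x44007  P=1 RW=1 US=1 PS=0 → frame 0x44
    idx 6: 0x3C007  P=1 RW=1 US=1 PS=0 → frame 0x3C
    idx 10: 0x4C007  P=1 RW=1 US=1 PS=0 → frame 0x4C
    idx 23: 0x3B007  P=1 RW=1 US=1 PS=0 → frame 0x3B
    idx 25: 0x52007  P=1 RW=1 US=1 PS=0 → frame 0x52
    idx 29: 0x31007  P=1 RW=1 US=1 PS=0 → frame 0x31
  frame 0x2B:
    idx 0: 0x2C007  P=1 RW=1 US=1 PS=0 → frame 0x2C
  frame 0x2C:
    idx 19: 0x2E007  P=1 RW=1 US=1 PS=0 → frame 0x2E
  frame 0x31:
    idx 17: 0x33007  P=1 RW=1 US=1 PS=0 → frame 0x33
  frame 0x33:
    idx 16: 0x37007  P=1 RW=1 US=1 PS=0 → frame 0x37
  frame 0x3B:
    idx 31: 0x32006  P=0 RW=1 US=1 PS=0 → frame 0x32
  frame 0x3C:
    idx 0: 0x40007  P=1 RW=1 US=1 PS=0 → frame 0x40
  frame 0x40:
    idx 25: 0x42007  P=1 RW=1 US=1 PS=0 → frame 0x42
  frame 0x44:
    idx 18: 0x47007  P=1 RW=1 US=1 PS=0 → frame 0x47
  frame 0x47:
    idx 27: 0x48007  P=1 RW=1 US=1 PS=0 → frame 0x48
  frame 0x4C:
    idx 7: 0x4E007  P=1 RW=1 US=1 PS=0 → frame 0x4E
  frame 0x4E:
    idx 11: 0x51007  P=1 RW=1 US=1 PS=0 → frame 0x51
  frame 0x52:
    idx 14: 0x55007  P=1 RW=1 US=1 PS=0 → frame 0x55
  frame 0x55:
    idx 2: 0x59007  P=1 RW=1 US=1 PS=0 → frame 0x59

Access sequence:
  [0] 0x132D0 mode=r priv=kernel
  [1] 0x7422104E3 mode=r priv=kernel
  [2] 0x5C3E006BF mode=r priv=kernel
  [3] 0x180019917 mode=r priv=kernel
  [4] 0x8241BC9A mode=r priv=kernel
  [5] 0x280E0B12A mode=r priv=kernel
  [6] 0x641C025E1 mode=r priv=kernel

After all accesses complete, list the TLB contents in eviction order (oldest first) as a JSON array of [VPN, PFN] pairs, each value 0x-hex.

Walk each access:
#0 VA=0x132D0 (r,kernel):
  L0: frame=0x28 idx=0 entry=0x2B007 [P=1 RW=1 US=1 PS=0]
  L1: frame=0x2B idx=0 entry=0x2C007 [P=1 RW=1 US=1 PS=0]
  L2: frame=0x2C idx=19 entry=0x2E007 [P=1 RW=1 US=1 PS=0]
  ⇒ phys 0x2E2D0  [3 reads]
#1 VA=0x7422104E3 (r,kernel):
  L0: frame=0x28 idx=29 entry=0x31007 [P=1 RW=1 US=1 PS=0]
  L1: frame=0x31 idx=17 entry=0x33007 [P=1 RW=1 US=1 PS=0]
  L2: frame=0x33 idx=16 entry=0x37007 [P=1 RW=1 US=1 PS=0]
  ⇒ phys 0x374E3  [3 reads]
#2 VA=0x5C3E006BF (r,kernel):
  L0: frame=0x28 idx=23 entry=0x3B007 [P=1 RW=1 US=1 PS=0]
  L1: frame=0x3B idx=31 entry=0x32006 [P=0 RW=1 US=1 PS=0]
  ⇒ fault: PAGE_NOT_PRESENT  — 2 lookups
#3 VA=0x180019917 (r,kernel):
  L0: frame=0x28 idx=6 entry=0x3C007 [P=1 RW=1 US=1 PS=0]
  L1: frame=0x3C idx=0 entry=0x40007 [P=1 RW=1 US=1 PS=0]
  L2: frame=0x40 idx=25 entry=0x42007 [P=1 RW=1 US=1 PS=0]
  ⇒ phys 0x42917  [3 reads]
#4 VA=0x8241BC9A (r,kernel):
  L0: frame=0x28 idx=2 entry=0x44007 [P=1 RW=1 US=1 PS=0]
  L1: frame=0x44 idx=18 entry=0x47007 [P=1 RW=1 US=1 PS=0]
  L2: frame=0x47 idx=27 entry=0x48007 [P=1 RW=1 US=1 PS=0]
  ⇒ phys 0x48C9A  [3 reads]
#5 VA=0x280E0B12A (r,kernel):
  L0: frame=0x28 idx=10 entry=0x4C007 [P=1 RW=1 US=1 PS=0]
  L1: frame=0x4C idx=7 entry=0x4E007 [P=1 RW=1 US=1 PS=0]
  L2: frame=0x4E idx=11 entry=0x51007 [P=1 RW=1 US=1 PS=0]
  ⇒ phys 0x5112A  [3 reads]
#6 VA=0x641C025E1 (r,kernel):
  L0: frame=0x28 idx=25 entry=0x52007 [P=1 RW=1 US=1 PS=0]
  L1: frame=0x52 idx=14 entry=0x55007 [P=1 RW=1 US=1 PS=0]
  L2: frame=0x55 idx=2 entry=0x59007 [P=1 RW=1 US=1 PS=0]
  ⇒ phys 0x595E1  [3 reads]

TLB: [["0x8241B", "0x48"], ["0x280E0B", "0x51"], ["0x641C02", "0x59"]]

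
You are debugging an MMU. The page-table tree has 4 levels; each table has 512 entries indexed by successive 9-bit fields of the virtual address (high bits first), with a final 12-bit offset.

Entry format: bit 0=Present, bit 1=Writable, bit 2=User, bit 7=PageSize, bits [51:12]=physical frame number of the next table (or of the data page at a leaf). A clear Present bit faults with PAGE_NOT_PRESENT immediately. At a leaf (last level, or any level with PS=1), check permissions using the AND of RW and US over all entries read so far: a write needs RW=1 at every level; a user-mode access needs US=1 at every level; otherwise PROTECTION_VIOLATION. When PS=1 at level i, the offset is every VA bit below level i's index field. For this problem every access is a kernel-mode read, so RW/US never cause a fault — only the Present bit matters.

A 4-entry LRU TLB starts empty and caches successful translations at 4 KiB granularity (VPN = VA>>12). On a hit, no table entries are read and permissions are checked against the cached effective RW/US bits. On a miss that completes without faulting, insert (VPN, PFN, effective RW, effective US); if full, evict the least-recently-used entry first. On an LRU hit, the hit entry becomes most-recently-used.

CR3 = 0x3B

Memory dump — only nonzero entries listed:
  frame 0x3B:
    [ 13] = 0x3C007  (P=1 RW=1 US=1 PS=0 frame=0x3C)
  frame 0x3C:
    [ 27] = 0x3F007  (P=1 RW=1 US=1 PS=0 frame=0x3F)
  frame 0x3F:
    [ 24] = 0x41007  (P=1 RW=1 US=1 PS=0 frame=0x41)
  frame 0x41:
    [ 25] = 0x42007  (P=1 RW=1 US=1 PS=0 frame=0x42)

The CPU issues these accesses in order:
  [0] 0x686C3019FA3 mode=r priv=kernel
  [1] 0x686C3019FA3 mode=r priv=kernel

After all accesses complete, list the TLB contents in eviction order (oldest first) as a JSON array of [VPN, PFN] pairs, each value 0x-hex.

Per-access translation:
#0 VA=0x686C3019FA3 (r,kernel):
  lvl0: tbl 0x3B, slot 13 ⇒ 0x3C007 (P1/RW1/US1/PS0)
  lvl1: tbl 0x3C, slot 27 ⇒ 0x3F007 (P1/RW1/US1/PS0)
  lvl2: tbl 0x3F, slot 24 ⇒ 0x41007 (P1/RW1/US1/PS0)
  lvl3: tbl 0x41, slot 25 ⇒ 0x42007 (P1/RW1/US1/PS0)
  ⇒ phys 0x42FA3  [4 reads]
#1 VA=0x686C3019FA3 (r,kernel):
  TLB hit vpn=0x686C3019 → PA=0x42FA3

TLB: [["0x686C3019", "0x42"]]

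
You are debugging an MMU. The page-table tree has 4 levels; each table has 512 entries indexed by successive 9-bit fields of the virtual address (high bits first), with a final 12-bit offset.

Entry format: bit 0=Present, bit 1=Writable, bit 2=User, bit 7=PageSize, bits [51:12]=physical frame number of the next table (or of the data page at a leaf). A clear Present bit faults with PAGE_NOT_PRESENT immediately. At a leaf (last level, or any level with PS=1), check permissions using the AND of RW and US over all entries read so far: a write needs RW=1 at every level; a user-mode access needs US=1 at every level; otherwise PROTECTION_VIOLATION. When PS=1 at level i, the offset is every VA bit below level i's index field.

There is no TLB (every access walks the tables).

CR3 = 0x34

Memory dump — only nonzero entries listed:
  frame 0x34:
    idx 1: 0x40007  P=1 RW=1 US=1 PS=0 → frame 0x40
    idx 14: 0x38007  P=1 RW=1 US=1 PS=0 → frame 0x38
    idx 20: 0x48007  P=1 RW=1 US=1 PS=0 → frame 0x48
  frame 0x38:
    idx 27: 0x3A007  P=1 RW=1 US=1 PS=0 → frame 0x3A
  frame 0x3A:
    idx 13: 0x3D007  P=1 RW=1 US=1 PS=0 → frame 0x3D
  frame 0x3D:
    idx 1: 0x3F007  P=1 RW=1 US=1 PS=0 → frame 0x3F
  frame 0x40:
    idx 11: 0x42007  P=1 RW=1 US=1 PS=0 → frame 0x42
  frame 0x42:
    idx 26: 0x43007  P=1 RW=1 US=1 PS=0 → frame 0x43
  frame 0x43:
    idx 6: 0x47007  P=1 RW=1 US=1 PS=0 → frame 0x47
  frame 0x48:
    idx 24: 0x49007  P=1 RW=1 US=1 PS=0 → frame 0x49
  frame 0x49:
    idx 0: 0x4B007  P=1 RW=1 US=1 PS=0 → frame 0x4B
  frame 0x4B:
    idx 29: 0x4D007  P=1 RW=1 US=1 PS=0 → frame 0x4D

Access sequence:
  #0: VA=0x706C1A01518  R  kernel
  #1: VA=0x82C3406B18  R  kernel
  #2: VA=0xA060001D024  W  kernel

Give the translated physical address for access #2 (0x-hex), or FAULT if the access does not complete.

Per-access translation:
#0 VA=0x706C1A01518 (r,kernel):
  L0: frame=0x34 idx=14 entry=0x38007 [P=1 RW=1 US=1 PS=0]
  L1: frame=0x38 idx=27 entry=0x3A007 [P=1 RW=1 US=1 PS=0]
  L2: frame=0x3A idx=13 entry=0x3D007 [P=1 RW=1 US=1 PS=0]
  L3: frame=0x3D idx=1 entry=0x3F007 [P=1 RW=1 US=1 PS=0]
  ⇒ phys 0x3F518  [4 reads]
#1 VA=0x82C3406B18 (r,kernel):
  L0: frame=0x34 idx=1 entry=0x40007 [P=1 RW=1 US=1 PS=0]
  L1: frame=0x40 idx=11 entry=0x42007 [P=1 RW=1 US=1 PS=0]
  L2: frame=0x42 idx=26 entry=0x43007 [P=1 RW=1 US=1 PS=0]
  L3: frame=0x43 idx=6 entry=0x47007 [P=1 RW=1 US=1 PS=0]
  ⇒ phys 0x47B18  [4 reads]
#2 VA=0xA060001D024 (w,kernel):
  L0: frame=0x34 idx=20 entry=0x48007 [P=1 RW=1 US=1 PS=0]
  L1: frame=0x48 idx=24 entry=0x49007 [P=1 RW=1 US=1 PS=0]
  L2: frame=0x49 idx=0 entry=0x4B007 [P=1 RW=1 US=1 PS=0]
  L3: frame=0x4B idx=29 entry=0x4D007 [P=1 RW=1 US=1 PS=0]
  ⇒ phys 0x4D024  [4 reads]

Access #2 PA: 0x4D024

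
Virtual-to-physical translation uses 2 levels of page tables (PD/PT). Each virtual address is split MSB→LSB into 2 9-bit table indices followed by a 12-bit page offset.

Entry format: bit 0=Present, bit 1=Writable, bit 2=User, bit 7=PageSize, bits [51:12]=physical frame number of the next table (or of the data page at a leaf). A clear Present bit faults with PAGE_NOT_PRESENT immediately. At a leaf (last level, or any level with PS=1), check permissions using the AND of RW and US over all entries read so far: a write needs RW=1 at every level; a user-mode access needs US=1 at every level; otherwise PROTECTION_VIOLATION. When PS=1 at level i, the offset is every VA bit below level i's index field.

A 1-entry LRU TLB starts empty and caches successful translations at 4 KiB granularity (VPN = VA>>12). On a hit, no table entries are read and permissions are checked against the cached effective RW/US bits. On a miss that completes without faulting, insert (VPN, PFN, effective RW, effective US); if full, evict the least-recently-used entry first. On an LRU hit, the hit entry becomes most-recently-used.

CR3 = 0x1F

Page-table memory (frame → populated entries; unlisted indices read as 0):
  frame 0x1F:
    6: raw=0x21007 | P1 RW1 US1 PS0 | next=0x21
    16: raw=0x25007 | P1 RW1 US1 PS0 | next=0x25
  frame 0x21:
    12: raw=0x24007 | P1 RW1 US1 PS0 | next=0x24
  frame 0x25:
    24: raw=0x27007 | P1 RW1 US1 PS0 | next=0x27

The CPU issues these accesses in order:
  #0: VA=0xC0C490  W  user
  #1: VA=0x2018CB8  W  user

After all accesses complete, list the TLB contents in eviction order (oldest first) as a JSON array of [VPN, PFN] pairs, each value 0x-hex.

Trace:
#0 VA=0xC0C490 (w,user):
  [0] read 0x1F idx=6: raw=0x21007 flags P=1 W=1 U=1 S=0
  [1] read 0x21 idx=12: raw=0x24007 flags P=1 W=1 U=1 S=0
  → PA=0x24490  (2 entries read)
#1 VA=0x2018CB8 (w,user):
  [0] read 0x1F idx=16: raw=0x25007 flags P=1 W=1 U=1 S=0
  [1] read 0x25 idx=24: raw=0x27007 flags P=1 W=1 U=1 S=0
  → PA=0x27CB8  (2 entries read)

TLB: [["0x2018", "0x27"]]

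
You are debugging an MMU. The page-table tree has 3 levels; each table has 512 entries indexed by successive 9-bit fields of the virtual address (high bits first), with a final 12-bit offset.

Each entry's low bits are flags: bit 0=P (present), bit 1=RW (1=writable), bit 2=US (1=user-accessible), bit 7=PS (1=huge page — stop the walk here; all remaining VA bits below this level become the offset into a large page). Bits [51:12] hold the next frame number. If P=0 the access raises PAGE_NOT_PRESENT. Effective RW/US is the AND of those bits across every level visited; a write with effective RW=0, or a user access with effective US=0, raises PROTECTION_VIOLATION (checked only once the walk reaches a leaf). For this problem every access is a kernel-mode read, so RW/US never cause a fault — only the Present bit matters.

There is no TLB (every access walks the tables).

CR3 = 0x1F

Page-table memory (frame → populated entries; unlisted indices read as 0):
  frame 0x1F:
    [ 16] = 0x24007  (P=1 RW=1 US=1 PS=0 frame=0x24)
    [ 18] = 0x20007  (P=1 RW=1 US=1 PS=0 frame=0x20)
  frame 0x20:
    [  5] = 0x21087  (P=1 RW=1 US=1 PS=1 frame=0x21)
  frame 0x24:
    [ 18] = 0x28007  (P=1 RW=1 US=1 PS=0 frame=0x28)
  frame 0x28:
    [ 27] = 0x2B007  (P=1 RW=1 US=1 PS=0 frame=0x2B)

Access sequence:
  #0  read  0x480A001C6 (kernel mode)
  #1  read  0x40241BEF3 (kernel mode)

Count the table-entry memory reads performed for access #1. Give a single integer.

Per-access translation:
#0 VA=0x480A001C6 (r,kernel):
  lvl0: tbl 0x1F, slot 18 ⇒ 0x20007 (P1/RW1/US1/PS0)
  lvl1: tbl 0x20, slot 5 ⇒ 0x21087 (P1/RW1/US1/PS1)
  → PA=0x211C6 (huge @L1)  (2 entries read)
#1 VA=0x40241BEF3 (r,kernel):
  lvl0: tbl 0x1F, slot 16 ⇒ 0x24007 (P1/RW1/US1/PS0)
  lvl1: tbl 0x24, slot 18 ⇒ 0x28007 (P1/RW1/US1/PS0)
  lvl2: tbl 0x28, slot 27 ⇒ 0x2B007 (P1/RW1/US1/PS0)
  → PA=0x2BEF3  (3 entries read)

Entries read for #1: 3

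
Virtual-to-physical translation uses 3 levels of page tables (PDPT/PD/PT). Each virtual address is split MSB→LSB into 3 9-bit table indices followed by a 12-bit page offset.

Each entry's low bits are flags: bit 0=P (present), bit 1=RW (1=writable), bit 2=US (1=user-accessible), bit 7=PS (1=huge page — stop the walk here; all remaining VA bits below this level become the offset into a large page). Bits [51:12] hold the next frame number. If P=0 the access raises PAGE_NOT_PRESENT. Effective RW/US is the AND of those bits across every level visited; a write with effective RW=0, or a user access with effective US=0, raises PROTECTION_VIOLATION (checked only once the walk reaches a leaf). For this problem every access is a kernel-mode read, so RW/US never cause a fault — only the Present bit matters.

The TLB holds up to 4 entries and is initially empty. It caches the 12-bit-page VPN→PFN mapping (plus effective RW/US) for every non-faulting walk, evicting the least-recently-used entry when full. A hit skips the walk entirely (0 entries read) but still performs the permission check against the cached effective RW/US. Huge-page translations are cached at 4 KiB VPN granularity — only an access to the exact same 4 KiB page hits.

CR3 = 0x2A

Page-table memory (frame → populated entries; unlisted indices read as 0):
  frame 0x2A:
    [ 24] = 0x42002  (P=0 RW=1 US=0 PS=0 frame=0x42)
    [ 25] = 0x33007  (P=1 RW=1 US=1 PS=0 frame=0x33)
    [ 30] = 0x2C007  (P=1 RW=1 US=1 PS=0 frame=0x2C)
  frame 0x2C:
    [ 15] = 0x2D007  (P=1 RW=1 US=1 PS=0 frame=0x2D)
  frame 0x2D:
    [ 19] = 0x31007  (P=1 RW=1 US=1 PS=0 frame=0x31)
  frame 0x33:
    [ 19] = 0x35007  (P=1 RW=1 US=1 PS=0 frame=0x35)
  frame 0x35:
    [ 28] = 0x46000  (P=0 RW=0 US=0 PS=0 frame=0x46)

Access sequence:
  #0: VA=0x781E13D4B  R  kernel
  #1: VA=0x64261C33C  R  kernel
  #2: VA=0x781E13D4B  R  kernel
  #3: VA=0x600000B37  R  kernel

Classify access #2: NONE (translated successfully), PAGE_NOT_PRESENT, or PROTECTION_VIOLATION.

Trace:
#0 VA=0x781E13D4B (r,kernel):
  L0: frame=0x2A idx=30 entry=0x2C007 [P=1 RW=1 US=1 PS=0]
  L1: frame=0x2C idx=15 entry=0x2D007 [P=1 RW=1 US=1 PS=0]
  L2: frame=0x2D idx=19 entry=0x31007 [P=1 RW=1 US=1 PS=0]
  → PA=0x31D4B  (3 entries read)
#1 VA=0x64261C33C (r,kernel):
  L0: frame=0x2A idx=25 entry=0x33007 [P=1 RW=1 US=1 PS=0]
  L1: frame=0x33 idx=19 entry=0x35007 [P=1 RW=1 US=1 PS=0]
  L2: frame=0x35 idx=28 entry=0x46000 [P=0 RW=0 US=0 PS=0]
  → PAGE_NOT_PRESENT  (3 entries read)
#2 VA=0x781E13D4B (r,kernel):
  TLB hit vpn=0x781E13 → PA=0x31D4B
#3 VA=0x600000B37 (r,kernel):
  L0: frame=0x2A idx=24 entry=0x42002 [P=0 RW=1 US=0 PS=0]
  → PAGE_NOT_PRESENT  (1 entries read)

Access #2 fault: NONE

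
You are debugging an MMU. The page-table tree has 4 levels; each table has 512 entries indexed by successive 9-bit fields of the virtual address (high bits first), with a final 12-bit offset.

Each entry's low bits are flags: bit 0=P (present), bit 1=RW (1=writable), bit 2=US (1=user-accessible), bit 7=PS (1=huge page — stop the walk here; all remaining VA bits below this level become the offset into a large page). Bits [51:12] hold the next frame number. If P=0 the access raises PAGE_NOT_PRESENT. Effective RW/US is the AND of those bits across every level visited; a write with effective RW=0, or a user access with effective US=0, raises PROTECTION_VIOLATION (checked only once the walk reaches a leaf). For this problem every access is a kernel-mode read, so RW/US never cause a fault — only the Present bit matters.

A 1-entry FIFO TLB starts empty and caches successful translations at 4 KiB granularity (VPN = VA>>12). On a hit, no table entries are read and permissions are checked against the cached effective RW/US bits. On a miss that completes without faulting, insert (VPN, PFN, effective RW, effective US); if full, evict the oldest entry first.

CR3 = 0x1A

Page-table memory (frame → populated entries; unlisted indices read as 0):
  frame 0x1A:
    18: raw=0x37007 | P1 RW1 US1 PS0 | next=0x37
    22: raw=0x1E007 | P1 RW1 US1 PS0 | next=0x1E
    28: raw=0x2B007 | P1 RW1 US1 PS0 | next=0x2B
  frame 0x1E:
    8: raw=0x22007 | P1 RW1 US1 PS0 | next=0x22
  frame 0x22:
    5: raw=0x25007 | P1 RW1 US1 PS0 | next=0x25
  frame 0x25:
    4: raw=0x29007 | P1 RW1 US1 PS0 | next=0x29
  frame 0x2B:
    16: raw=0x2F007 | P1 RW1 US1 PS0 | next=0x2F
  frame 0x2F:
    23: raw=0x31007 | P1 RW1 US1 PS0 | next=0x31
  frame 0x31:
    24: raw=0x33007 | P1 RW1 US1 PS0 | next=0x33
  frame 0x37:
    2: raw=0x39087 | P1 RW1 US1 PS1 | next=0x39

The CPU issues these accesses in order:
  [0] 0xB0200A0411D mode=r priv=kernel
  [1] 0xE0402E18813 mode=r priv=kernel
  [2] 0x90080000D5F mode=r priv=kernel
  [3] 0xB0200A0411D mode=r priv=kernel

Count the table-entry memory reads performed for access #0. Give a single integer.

Per-access translation:
#0 VA=0xB0200A0411D (r,kernel):
  L0 @0x1A[22] → 0x1E007  P=1,RW=1,US=1,PS=0
  L1 @0x1E[8] → 0x22007  P=1,RW=1,US=1,PS=0
  L2 @0x22[5] → 0x25007  P=1,RW=1,US=1,PS=0
  L3 @0x25[4] → 0x29007  P=1,RW=1,US=1,PS=0
  ⇒ phys 0x2911D  [4 reads]
#1 VA=0xE0402E18813 (r,kernel):
  L0 @0x1A[28] → 0x2B007  P=1,RW=1,US=1,PS=0
  L1 @0x2B[16] → 0x2F007  P=1,RW=1,US=1,PS=0
  L2 @0x2F[23] → 0x31007  P=1,RW=1,US=1,PS=0
  L3 @0x31[24] → 0x33007  P=1,RW=1,US=1,PS=0
  ⇒ phys 0x33813  [4 reads]
#2 VA=0x90080000D5F (r,kernel):
  L0 @0x1A[18] → 0x37007  P=1,RW=1,US=1,PS=0
  L1 @0x37[2] → 0x39087  P=1,RW=1,US=1,PS=1
  ⇒ phys 0x39D5F (huge @L1)  [2 reads]
#3 VA=0xB0200A0411D (r,kernel):
  L0 @0x1A[22] → 0x1E007  P=1,RW=1,US=1,PS=0
  L1 @0x1E[8] → 0x22007  P=1,RW=1,US=1,PS=0
  L2 @0x22[5] → 0x25007  P=1,RW=1,US=1,PS=0
  L3 @0x25[4] → 0x29007  P=1,RW=1,US=1,PS=0
  ⇒ phys 0x2911D  [4 reads]

Entries read for #0: 4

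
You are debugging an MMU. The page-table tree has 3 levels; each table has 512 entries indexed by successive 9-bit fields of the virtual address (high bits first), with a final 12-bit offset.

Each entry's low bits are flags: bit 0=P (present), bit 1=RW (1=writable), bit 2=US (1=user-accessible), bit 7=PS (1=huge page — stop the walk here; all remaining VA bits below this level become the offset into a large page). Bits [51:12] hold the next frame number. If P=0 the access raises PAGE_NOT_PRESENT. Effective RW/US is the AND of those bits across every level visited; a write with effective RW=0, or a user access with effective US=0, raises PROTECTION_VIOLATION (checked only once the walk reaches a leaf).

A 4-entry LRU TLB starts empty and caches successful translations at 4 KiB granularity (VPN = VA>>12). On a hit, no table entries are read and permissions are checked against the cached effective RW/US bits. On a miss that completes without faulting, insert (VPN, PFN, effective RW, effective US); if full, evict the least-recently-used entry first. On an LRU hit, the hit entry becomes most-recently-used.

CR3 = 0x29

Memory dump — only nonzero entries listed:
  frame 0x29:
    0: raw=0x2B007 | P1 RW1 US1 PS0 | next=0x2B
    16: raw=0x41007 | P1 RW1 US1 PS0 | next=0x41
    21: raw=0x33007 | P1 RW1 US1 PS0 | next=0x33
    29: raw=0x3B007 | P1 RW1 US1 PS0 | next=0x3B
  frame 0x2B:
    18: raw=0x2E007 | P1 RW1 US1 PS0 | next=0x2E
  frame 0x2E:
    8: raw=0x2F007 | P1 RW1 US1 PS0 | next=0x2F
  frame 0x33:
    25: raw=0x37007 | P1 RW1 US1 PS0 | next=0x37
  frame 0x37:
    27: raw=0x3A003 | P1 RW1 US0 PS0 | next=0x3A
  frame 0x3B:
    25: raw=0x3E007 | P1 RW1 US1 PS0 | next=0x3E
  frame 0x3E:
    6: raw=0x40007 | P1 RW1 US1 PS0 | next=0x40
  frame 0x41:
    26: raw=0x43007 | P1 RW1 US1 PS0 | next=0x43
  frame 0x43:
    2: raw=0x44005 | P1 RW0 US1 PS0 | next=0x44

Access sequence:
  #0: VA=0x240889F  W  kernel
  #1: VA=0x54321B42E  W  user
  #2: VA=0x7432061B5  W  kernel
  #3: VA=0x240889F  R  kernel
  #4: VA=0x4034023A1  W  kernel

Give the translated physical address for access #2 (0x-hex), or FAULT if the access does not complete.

Trace:
#0 VA=0x240889F (w,kernel):
  [0] read 0x29 idx=0: raw=0x2B007 flags P=1 W=1 U=1 S=0
  [1] read 0x2B idx=18: raw=0x2E007 flags P=1 W=1 U=1 S=0
  [2] read 0x2E idx=8: raw=0x2F007 flags P=1 W=1 U=1 S=0
  → PA=0x2F89F  (3 entries read)
#1 VA=0x54321B42E (w,user):
  [0] read 0x29 idx=21: raw=0x33007 flags P=1 W=1 U=1 S=0
  [1] read 0x33 idx=25: raw=0x37007 flags P=1 W=1 U=1 S=0
  [2] read 0x37 idx=27: raw=0x3A003 flags P=1 W=1 U=0 S=0
  ✗ PROTECTION_VIOLATION  [3 reads]
#2 VA=0x7432061B5 (w,kernel):
  [0] read 0x29 idx=29: raw=0x3B007 flags P=1 W=1 U=1 S=0
  [1] read 0x3B idx=25: raw=0x3E007 flags P=1 W=1 U=1 S=0
  [2] read 0x3E idx=6: raw=0x40007 flags P=1 W=1 U=1 S=0
  → PA=0x401B5  (3 entries read)
#3 VA=0x240889F (r,kernel):
  TLB hit vpn=0x2408 → PA=0x2F89F
#4 VA=0x4034023A1 (w,kernel):
  [0] read 0x29 idx=16: raw=0x41007 flags P=1 W=1 U=1 S=0
  [1] read 0x41 idx=26: raw=0x43007 flags P=1 W=1 U=1 S=0
  [2] read 0x43 idx=2: raw=0x44005 flags P=1 W=0 U=1 S=0
  ✗ PROTECTION_VIOLATION  [3 reads]

Access #2 PA: 0x401B5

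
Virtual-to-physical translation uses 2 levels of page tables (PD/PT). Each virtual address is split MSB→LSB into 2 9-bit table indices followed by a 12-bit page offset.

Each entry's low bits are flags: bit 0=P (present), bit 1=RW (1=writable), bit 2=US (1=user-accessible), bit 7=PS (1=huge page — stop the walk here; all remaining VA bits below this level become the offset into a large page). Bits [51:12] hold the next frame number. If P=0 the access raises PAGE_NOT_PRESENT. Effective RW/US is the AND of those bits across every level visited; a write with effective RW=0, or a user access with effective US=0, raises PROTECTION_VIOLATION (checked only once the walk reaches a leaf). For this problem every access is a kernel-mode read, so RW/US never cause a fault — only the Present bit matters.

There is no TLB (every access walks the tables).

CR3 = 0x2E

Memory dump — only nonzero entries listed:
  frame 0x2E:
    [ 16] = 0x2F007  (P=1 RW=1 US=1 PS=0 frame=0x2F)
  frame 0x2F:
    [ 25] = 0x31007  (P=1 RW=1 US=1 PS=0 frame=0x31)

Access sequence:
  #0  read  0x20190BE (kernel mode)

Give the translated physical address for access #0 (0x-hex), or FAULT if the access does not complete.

Trace:
#0 VA=0x20190BE (r,kernel):
  [0] read 0x2E idx=16: raw=0x2F007 flags P=1 W=1 U=1 S=0
  [1] read 0x2F idx=25: raw=0x31007 flags P=1 W=1 U=1 S=0
  ⇒ phys 0x310BE  [2 reads]

Access #0 PA: 0x310BE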